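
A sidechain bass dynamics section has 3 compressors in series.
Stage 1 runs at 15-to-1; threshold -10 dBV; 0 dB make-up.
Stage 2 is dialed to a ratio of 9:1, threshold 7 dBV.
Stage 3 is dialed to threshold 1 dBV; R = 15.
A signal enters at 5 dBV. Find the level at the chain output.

Stage 1: 15 dB above -10 dBV, reduced 15:1 to 1 dB above → -9 dBV.
Stage 2: -9 dBV ≤ 7 dBV, so stage 2 doesn't engage; output -9 dBV.
Stage 3: below threshold (-9 ≤ 1); passes unchanged; output -9 dBV.

-9 dBV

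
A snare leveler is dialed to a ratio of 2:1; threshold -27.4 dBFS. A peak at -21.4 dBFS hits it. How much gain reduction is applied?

The signal is 6 dB above threshold.
After 2:1 compression the overshoot becomes 6/2 = 3 dB.
GR = overshoot in − overshoot out = 6 − 3 = 3 dB.

3 dB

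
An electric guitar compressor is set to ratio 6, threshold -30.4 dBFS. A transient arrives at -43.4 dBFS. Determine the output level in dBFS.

-43.4 dBFS is 13 dB below the -30.4 dBFS threshold, so no gain reduction is applied.
Output = input = -43.4 dBFS.

-43.4 dBFS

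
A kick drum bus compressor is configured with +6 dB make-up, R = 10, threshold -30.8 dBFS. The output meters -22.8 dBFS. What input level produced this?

-10.8 dBFS

Remove make-up: -22.8 − 6 = -28.8 dBFS.
Post-compression overshoot = -28.8 − (-30.8) = 2 dB.
Before 10:1 compression the overshoot was 2 × 10 = 20 dB, so input = -30.8 + 20 = -10.8 dBFS.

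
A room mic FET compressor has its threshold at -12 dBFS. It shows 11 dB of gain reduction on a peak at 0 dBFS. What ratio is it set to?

Input overshoot = 0 − (-12) = 12 dB.
Output overshoot = 12 − 11 = 1 dB.
Ratio = input overshoot / output overshoot = 12 / 1 = 12.

12:1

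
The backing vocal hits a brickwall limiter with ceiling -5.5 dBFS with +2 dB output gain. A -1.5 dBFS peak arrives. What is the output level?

A brickwall limiter is an ∞:1 compressor: any input above the ceiling is clamped to -5.5 dBFS.
Output gain then adds 2 dB: -5.5 + 2 = -3.5 dBFS.

-3.5 dBFS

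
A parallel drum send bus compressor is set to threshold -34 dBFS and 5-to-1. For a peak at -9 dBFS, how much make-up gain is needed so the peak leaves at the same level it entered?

Overshoot 25 dB → 25/5 = 5 dB after compression, so the compressed level is -34 + 5 = -29 dBFS.
Make-up = target − compressed = -9 − (-29) = 20 dB.

20 dB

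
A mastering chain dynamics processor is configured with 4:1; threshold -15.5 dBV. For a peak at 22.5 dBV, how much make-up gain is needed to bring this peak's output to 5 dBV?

11 dB

The peak compresses to -15.5 + 38/4 = -6 dBV.
To reach 5 dBV requires 5 − (-6) = 11 dB of make-up.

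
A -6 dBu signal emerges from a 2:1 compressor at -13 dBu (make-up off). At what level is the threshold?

Let T be the threshold. Output overshoot = (input overshoot)/R, so -13 − T = (-6 − T)/2.
2·(-13 − T) = -6 − T → 1·T = -26 − (-6) = -20.
T = -20/1 = -20 dBu.

-20 dBu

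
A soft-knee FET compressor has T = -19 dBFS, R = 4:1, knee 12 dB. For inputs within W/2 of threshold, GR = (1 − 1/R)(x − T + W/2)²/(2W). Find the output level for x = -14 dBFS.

x − T + W/2 = -14 − (-19) + 6 = 11.
GR = (1 − 1/4) × 11² / 24 = 0.75 × 121 / 24 = 3.78125 dB.
Output = -14 − 3.78125 = -17.78125 dBFS.

-17.78125 dBFS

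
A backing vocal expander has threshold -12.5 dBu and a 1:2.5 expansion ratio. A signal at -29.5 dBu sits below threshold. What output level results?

-55 dBu

Below threshold, a 1:2.5 expander applies gain = (2.5−1)×(T − x) of attenuation.
(2.5−1) × 17 = 25.5 dB, so output = -29.5 − 25.5 = -55 dBu.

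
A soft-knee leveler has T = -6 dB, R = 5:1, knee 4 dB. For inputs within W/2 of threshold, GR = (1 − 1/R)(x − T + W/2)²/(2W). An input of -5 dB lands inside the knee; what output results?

-5.9 dB

x − T + W/2 = -5 − (-6) + 2 = 3.
GR = (1 − 1/5) × 3² / 8 = 0.8 × 9 / 8 = 0.9 dB.
Output = -5 − 0.9 = -5.9 dB.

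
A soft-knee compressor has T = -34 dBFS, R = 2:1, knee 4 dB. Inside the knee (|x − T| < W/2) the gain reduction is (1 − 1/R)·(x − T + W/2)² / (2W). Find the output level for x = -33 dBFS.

-33.5625 dBFS

x − T + W/2 = -33 − (-34) + 2 = 3.
GR = (1 − 1/2) × 3² / 8 = 0.5 × 9 / 8 = 0.5625 dB.
Output = -33 − 0.5625 = -33.5625 dBFS.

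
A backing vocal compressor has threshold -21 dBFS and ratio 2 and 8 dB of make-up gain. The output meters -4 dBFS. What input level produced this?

-3 dBFS

Remove make-up: -4 − 8 = -12 dBFS.
Post-compression overshoot = -12 − (-21) = 9 dB.
Undo the ratio: input overshoot = 9 × 2 = 18 dB, giving input = -3 dBFS.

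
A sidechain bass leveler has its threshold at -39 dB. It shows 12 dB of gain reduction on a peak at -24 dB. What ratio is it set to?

5:1

Input overshoot = -24 − (-39) = 15 dB.
Output overshoot = 15 − 12 = 3 dB.
Ratio = input overshoot / output overshoot = 15 / 3 = 5.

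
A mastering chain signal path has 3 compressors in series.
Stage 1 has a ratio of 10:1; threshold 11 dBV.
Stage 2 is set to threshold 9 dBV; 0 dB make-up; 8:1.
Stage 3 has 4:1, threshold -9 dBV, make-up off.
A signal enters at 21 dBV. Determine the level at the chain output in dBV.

-4.40625 dBV

Stage 1: 10 dB above 11 dBV, reduced 10:1 to 1 dB above → 12 dBV.
Stage 2: 3 dB above 9 dBV, reduced 8:1 to 0.375 dB above → 9.375 dBV.
Stage 3: 18.375 dB above -9 dBV, reduced 4:1 to 4.59375 dB above → -4.40625 dBV.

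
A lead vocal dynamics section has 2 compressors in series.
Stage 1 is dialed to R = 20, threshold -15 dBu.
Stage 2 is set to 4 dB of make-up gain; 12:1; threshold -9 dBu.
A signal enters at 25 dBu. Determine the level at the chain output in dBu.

Stage 1: 25 dBu is 40 dB over -15 dBu; at 20:1 that becomes 2 dB over, giving -13 dBu.
Stage 2: -13 dBu ≤ -9 dBu, so stage 2 doesn't engage; make-up brings it to -9 dBu.

-9 dBu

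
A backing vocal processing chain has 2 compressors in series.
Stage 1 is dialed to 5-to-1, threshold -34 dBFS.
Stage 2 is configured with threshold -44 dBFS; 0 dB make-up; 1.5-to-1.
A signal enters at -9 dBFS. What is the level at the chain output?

-34 dBFS

Stage 1: -9 dBFS is 25 dB over -34 dBFS; at 5:1 that becomes 5 dB over, giving -29 dBFS.
Stage 2: 15 dB above -44 dBFS, reduced 1.5:1 to 10 dB above → -34 dBFS.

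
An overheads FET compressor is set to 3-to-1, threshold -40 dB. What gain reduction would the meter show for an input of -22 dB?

12 dB

Overshoot = -22 − (-40) = 18 dB.
After 3:1 compression the overshoot becomes 18/3 = 6 dB.
So the signal is attenuated by 18 − 6 = 12 dB.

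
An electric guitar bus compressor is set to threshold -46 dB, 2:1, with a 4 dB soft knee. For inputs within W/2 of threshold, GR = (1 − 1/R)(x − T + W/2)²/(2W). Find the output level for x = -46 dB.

x − T + W/2 = -46 − (-46) + 2 = 2.
GR = (1 − 1/2) × 2² / 8 = 0.5 × 4 / 8 = 0.25 dB.
Output = -46 − 0.25 = -46.25 dB.

-46.25 dB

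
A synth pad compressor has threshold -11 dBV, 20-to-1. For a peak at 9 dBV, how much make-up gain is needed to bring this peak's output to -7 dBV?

3 dB

Without make-up, output = threshold + overshoot/20 = -11 + 1 = -10 dBV.
Gap to target: 3 dB.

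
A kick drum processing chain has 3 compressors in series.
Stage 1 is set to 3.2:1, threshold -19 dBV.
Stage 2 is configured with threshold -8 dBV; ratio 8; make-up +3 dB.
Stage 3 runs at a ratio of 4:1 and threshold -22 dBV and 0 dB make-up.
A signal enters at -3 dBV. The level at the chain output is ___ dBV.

-19.25 dBV

Stage 1: overshoot 16 dB → 16/3.2 = 5 dB → -14 dBV.
Stage 2: -14 dBV is at or below the -8 dBV threshold — no compression; make-up brings it to -11 dBV.
Stage 3: overshoot 11 dB → 11/4 = 2.75 dB → -19.25 dBV.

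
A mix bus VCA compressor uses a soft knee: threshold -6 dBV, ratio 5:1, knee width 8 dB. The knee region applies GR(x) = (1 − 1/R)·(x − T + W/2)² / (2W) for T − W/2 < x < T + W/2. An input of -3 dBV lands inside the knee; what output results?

-5.45 dBV

x − T + W/2 = -3 − (-6) + 4 = 7.
GR = (1 − 1/5) × 7² / 16 = 0.8 × 49 / 16 = 2.45 dB.
Output = -3 − 2.45 = -5.45 dBV.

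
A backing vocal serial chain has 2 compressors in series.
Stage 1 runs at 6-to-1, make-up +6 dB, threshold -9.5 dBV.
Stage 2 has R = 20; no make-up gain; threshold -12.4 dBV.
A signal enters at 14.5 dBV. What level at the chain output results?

-11.755 dBV

Stage 1: overshoot 24 dB → 24/6 = 4 dB → -5.5 dBV; +6 dB make-up → 0.5 dBV.
Stage 2: overshoot 12.9 dB → 12.9/20 = 0.645 dB → -11.755 dBV.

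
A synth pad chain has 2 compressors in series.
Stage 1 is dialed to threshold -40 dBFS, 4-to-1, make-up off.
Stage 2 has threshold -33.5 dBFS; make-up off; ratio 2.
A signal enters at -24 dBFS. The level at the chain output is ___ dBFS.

Stage 1: 16 dB above -40 dBFS, reduced 4:1 to 4 dB above → -36 dBFS.
Stage 2: -36 dBFS ≤ -33.5 dBFS, so stage 2 doesn't engage; output -36 dBFS.

-36 dBFS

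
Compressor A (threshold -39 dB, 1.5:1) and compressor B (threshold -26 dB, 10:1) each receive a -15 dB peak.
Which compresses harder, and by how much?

A: overshoot 24 dB → output overshoot 16 dB → GR 8 dB.
B: overshoot 11 dB → output overshoot 1.1 dB → GR 9.9 dB.
Difference: 1.9 dB in favour of B.

B, by 1.9 dB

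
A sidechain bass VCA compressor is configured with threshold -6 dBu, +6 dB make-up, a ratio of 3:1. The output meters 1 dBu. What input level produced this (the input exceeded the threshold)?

-3 dBu

Remove make-up: 1 − 6 = -5 dBu.
The compressed level sits -5 − (-6) = 1 dB over threshold.
Before 3:1 compression the overshoot was 1 × 3 = 3 dB, so input = -6 + 3 = -3 dBu.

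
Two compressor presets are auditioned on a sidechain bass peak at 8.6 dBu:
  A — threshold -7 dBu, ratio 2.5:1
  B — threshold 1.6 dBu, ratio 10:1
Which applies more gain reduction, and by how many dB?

A: overshoot 15.6 dB → output overshoot 6.24 dB → GR 9.36 dB.
B: overshoot 7 dB → output overshoot 0.7 dB → GR 6.3 dB.
A reduces 3.06 dB more.

A, by 3.06 dB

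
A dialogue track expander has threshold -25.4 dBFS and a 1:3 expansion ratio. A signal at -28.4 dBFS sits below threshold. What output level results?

-34.4 dBFS

The input is 3 dB below the -25.4 dBFS threshold.
A 1:3 expander multiplies undershoot by 3: 3 × 3 = 9 dB below threshold.
Output = -25.4 − 9 = -34.4 dBFS.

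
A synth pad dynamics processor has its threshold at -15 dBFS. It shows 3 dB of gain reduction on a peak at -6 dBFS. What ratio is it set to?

1.5:1

Input overshoot = -6 − (-15) = 9 dB.
Output overshoot = 9 − 3 = 6 dB.
Ratio = input overshoot / output overshoot = 9 / 6 = 1.5.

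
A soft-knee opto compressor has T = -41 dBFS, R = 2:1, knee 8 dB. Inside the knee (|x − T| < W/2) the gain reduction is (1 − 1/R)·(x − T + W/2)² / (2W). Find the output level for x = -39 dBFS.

-40.125 dBFS

x − T + W/2 = -39 − (-41) + 4 = 6.
GR = (1 − 1/2) × 6² / 16 = 0.5 × 36 / 16 = 1.125 dB.
Output = -39 − 1.125 = -40.125 dBFS.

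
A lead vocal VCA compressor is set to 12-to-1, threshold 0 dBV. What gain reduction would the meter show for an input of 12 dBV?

11 dB

Overshoot = 12 − 0 = 12 dB.
After 12:1 compression the overshoot becomes 12/12 = 1 dB.
GR = overshoot in − overshoot out = 12 − 1 = 11 dB.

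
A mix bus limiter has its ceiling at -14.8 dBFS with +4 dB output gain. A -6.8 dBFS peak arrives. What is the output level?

-10.8 dBFS

At ∞:1, everything above -14.8 dBFS is held at the ceiling.
Output gain then adds 4 dB: -14.8 + 4 = -10.8 dBFS.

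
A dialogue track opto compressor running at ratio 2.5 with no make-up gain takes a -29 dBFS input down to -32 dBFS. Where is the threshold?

Let T be the threshold. Output overshoot = (input overshoot)/R, so -32 − T = (-29 − T)/2.5.
2.5·(-32 − T) = -29 − T → 1.5·T = -80 − (-29) = -51.
T = -51/1.5 = -34 dBFS.

-34 dBFS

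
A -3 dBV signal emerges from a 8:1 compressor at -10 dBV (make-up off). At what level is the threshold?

Gain reduction = -3 − (-10) = 7 dB; output overshoot = GR / (R − 1) = 7 / 7 = 1 dB.
Threshold = output − output overshoot = -10 − 1 = -11 dBV.

-11 dBV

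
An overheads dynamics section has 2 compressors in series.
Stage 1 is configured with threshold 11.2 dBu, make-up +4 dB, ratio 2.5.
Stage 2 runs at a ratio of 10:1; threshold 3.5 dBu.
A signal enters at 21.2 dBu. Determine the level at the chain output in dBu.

Stage 1: 21.2 dBu is 10 dB over 11.2 dBu; at 2.5:1 that becomes 4 dB over, giving 15.2 dBu; +4 dB make-up → 19.2 dBu.
Stage 2: overshoot 15.7 dB → 15.7/10 = 1.57 dB → 5.07 dBu.

5.07 dBu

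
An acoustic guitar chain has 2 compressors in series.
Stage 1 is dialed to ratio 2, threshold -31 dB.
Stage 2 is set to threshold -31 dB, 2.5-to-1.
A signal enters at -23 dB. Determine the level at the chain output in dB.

-29.4 dB

Stage 1: overshoot 8 dB → 8/2 = 4 dB → -27 dB.
Stage 2: -27 dB is 4 dB over -31 dB; at 2.5:1 that becomes 1.6 dB over, giving -29.4 dB.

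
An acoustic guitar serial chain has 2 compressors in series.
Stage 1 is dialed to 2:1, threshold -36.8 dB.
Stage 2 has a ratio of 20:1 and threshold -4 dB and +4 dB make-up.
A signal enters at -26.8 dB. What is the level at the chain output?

-27.8 dB

Stage 1: overshoot 10 dB → 10/2 = 5 dB → -31.8 dB.
Stage 2: -31.8 dB is at or below the -4 dB threshold — no compression; make-up brings it to -27.8 dB.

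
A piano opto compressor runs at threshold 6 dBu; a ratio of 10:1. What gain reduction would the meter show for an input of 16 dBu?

Overshoot = 16 − 6 = 10 dB.
A 10:1 ratio leaves 1 dB of that excess.
So the signal is attenuated by 10 − 1 = 9 dB.

9 dB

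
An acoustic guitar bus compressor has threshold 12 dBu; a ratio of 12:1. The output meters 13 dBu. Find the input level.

24 dBu

Post-compression overshoot = 13 − 12 = 1 dB.
Undo the ratio: input overshoot = 1 × 12 = 12 dB, giving input = 24 dBu.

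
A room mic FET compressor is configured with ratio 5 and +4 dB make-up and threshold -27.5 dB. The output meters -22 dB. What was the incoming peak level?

-20 dB

Remove make-up: -22 − 4 = -26 dB.
The compressed level sits -26 − (-27.5) = 1.5 dB over threshold.
Input overshoot = R × output overshoot = 7.5 dB → input = -27.5 + 7.5 = -20 dB.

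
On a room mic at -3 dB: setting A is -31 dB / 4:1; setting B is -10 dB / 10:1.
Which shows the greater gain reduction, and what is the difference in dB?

A, by 14.7 dB

A: GR = 28 − 28/4 = 21 dB.
B: GR = 7 − 7/10 = 6.3 dB.
Difference: 14.7 dB in favour of A.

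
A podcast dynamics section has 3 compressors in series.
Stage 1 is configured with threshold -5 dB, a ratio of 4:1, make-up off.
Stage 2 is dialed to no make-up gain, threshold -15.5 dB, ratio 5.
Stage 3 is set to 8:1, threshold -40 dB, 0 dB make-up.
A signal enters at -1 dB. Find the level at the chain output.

Stage 1: 4 dB above -5 dB, reduced 4:1 to 1 dB above → -4 dB.
Stage 2: -4 dB is 11.5 dB over -15.5 dB; at 5:1 that becomes 2.3 dB over, giving -13.2 dB.
Stage 3: 26.8 dB above -40 dB, reduced 8:1 to 3.35 dB above → -36.65 dB.

-36.65 dB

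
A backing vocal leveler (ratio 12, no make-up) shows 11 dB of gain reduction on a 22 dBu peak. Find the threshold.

Gain reduction = 22 − 11 = 11 dB; output overshoot = GR / (R − 1) = 11 / 11 = 1 dB.
Threshold = output − output overshoot = 11 − 1 = 10 dBu.

10 dBu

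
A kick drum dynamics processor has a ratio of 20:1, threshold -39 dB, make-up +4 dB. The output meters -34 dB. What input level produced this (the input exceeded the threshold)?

-19 dB

Remove make-up: -34 − 4 = -38 dB.
That's 1 dB above the -39 dB threshold.
Undo the ratio: input overshoot = 1 × 20 = 20 dB, giving input = -19 dB.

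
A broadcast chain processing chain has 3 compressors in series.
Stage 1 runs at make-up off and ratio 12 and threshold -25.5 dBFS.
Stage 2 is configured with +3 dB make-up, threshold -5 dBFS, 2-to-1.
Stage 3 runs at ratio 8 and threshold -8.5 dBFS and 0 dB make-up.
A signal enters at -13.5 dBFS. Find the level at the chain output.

-21.5 dBFS

Stage 1: overshoot 12 dB → 12/12 = 1 dB → -24.5 dBFS.
Stage 2: below threshold (-24.5 ≤ -5); passes unchanged; make-up brings it to -21.5 dBFS.
Stage 3: -21.5 dBFS is at or below the -8.5 dBFS threshold — no compression; output -21.5 dBFS.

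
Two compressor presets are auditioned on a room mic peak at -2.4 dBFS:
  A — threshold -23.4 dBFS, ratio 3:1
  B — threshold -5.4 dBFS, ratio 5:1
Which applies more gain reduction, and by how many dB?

A, by 11.6 dB

A: 21 dB over, compressed to 7 dB over, so 14 dB of GR.
B: 3 dB over, compressed to 0.6 dB over, so 2.4 dB of GR.
A applies 11.6 dB more gain reduction.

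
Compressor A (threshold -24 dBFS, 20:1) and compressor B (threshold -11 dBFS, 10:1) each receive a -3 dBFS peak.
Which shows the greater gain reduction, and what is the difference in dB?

A, by 12.75 dB

A: overshoot 21 dB → output overshoot 1.05 dB → GR 19.95 dB.
B: overshoot 8 dB → output overshoot 0.8 dB → GR 7.2 dB.
Difference: 12.75 dB in favour of A.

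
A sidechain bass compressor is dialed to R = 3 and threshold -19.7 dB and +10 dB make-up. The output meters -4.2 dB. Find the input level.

-3.2 dB

Before make-up, the level was -4.2 − 10 = -14.2 dB.
The compressed level sits -14.2 − (-19.7) = 5.5 dB over threshold.
Input overshoot = R × output overshoot = 16.5 dB → input = -19.7 + 16.5 = -3.2 dB.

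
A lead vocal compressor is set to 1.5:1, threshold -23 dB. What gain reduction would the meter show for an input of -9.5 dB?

4.5 dB

Overshoot = -9.5 − (-23) = 13.5 dB.
At 1.5:1, output sits 13.5/1.5 = 9 dB above threshold.
So the signal is attenuated by 13.5 − 9 = 4.5 dB.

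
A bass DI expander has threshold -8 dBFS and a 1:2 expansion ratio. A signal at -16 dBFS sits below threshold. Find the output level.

Undershoot = (-8) − (-16) = 8 dB.
At 1:2, that expands to 16 dB under threshold.
Output = -8 − 16 = -24 dBFS.

-24 dBFS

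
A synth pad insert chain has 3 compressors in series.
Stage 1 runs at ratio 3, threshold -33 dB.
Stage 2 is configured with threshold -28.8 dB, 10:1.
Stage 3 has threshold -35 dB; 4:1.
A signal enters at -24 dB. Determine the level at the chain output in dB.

Stage 1: -24 dB is 9 dB over -33 dB; at 3:1 that becomes 3 dB over, giving -30 dB.
Stage 2: -30 dB ≤ -28.8 dB, so stage 2 doesn't engage; output -30 dB.
Stage 3: -30 dB is 5 dB over -35 dB; at 4:1 that becomes 1.25 dB over, giving -33.75 dB.

-33.75 dB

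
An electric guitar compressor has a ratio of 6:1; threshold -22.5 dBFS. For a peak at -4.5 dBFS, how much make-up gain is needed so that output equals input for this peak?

The peak compresses to -22.5 + 18/6 = -19.5 dBFS.
To reach -4.5 dBFS requires -4.5 − (-19.5) = 15 dB of make-up.

15 dB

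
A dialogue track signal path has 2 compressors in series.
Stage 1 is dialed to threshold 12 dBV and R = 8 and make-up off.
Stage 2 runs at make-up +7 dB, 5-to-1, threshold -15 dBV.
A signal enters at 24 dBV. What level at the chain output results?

-2.3 dBV

Stage 1: 12 dB above 12 dBV, reduced 8:1 to 1.5 dB above → 13.5 dBV.
Stage 2: overshoot 28.5 dB → 28.5/5 = 5.7 dB → -9.3 dBV; +7 dB make-up → -2.3 dBV.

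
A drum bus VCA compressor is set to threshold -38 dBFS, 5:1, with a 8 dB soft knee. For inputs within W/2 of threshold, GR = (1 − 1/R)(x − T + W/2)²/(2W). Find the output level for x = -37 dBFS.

-38.25 dBFS

x − T + W/2 = -37 − (-38) + 4 = 5.
GR = (1 − 1/5) × 5² / 16 = 0.8 × 25 / 16 = 1.25 dB.
Output = -37 − 1.25 = -38.25 dBFS.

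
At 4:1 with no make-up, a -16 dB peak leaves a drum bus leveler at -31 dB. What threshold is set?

Gain reduction = -16 − (-31) = 15 dB; output overshoot = GR / (R − 1) = 15 / 3 = 5 dB.
Threshold = output − output overshoot = -31 − 5 = -36 dB.

-36 dB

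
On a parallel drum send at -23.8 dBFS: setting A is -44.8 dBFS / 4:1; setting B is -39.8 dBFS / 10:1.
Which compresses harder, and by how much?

A: 21 dB over, compressed to 5.25 dB over, so 15.75 dB of GR.
B: 16 dB over, compressed to 1.6 dB over, so 14.4 dB of GR.
A applies 1.35 dB more gain reduction.

A, by 1.35 dB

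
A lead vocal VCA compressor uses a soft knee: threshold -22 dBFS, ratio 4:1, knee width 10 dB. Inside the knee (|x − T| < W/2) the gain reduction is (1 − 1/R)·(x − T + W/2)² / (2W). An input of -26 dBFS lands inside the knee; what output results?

x − T + W/2 = -26 − (-22) + 5 = 1.
GR = (1 − 1/4) × 1² / 20 = 0.75 × 1 / 20 = 0.0375 dB.
Output = -26 − 0.0375 = -26.0375 dBFS.

-26.0375 dBFS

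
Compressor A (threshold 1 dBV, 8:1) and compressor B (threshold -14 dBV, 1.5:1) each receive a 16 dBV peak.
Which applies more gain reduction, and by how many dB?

A: overshoot 15 dB → output overshoot 1.875 dB → GR 13.125 dB.
B: overshoot 30 dB → output overshoot 20 dB → GR 10 dB.
A reduces 3.125 dB more.

A, by 3.125 dB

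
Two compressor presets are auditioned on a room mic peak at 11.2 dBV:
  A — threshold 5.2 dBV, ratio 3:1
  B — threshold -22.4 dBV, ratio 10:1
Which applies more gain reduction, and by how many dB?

B, by 26.24 dB

A: GR = 6 − 6/3 = 4 dB.
B: GR = 33.6 − 33.6/10 = 30.24 dB.
Difference: 26.24 dB in favour of B.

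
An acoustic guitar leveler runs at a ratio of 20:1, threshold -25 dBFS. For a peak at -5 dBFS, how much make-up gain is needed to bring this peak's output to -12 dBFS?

Overshoot 20 dB → 20/20 = 1 dB after compression, so the compressed level is -25 + 1 = -24 dBFS.
Make-up = target − compressed = -12 − (-24) = 12 dB.

12 dB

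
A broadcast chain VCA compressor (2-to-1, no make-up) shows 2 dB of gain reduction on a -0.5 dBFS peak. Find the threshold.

Gain reduction = -0.5 − (-2.5) = 2 dB; output overshoot = GR / (R − 1) = 2 / 1 = 2 dB.
Threshold = output − output overshoot = -2.5 − 2 = -4.5 dBFS.

-4.5 dBFS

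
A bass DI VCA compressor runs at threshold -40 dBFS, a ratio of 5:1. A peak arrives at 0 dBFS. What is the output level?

-32 dBFS

Overshoot: 0 − (-40) = 40 dB.
5:1 compression reduces that to 40/5 = 8 dB over.
So the level is -40 + 8 = -32 dBFS.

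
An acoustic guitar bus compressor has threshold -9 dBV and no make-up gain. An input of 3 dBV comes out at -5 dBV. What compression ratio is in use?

Input overshoot = 3 − (-9) = 12 dB; output overshoot = -5 − (-9) = 4 dB.
Ratio = 12 / 4 = 3.

3:1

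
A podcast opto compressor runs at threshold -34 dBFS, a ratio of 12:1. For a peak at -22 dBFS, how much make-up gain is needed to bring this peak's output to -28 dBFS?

5 dB

Overshoot 12 dB → 12/12 = 1 dB after compression, so the compressed level is -34 + 1 = -33 dBFS.
Make-up = target − compressed = -28 − (-33) = 5 dB.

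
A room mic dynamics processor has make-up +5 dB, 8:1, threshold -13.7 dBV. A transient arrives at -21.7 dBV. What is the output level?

-16.7 dBV

-21.7 dBV is 8 dB below the -13.7 dBV threshold, so no gain reduction is applied.
Make-up gain adds 5 dB: -21.7 + 5 = -16.7 dBV.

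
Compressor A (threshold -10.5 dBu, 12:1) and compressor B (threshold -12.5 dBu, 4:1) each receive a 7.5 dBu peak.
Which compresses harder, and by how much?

A, by 1.5 dB

A: overshoot 18 dB → output overshoot 1.5 dB → GR 16.5 dB.
B: overshoot 20 dB → output overshoot 5 dB → GR 15 dB.
Difference: 1.5 dB in favour of A.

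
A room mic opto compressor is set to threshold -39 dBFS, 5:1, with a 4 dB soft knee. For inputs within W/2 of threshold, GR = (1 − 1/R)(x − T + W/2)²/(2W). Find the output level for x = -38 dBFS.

-38.9 dBFS

x − T + W/2 = -38 − (-39) + 2 = 3.
GR = (1 − 1/5) × 3² / 8 = 0.8 × 9 / 8 = 0.9 dB.
Output = -38 − 0.9 = -38.9 dBFS.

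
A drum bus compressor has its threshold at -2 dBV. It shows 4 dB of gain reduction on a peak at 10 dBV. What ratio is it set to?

Input overshoot = 10 − (-2) = 12 dB.
Output overshoot = 12 − 4 = 8 dB.
Ratio = input overshoot / output overshoot = 12 / 8 = 1.5.

1.5:1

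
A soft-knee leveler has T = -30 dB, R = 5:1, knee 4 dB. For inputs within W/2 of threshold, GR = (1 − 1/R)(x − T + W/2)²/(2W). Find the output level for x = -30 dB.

x − T + W/2 = -30 − (-30) + 2 = 2.
GR = (1 − 1/5) × 2² / 8 = 0.8 × 4 / 8 = 0.4 dB.
Output = -30 − 0.4 = -30.4 dB.

-30.4 dB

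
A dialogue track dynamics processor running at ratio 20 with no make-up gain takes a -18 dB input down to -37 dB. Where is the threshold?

-38 dB

Input is 20 dB above T (since output overshoot × R = input overshoot: (-37 − T)·20 = -18 − T gives T = -38 dB).
Check: -38 + (-18 − (-38))/20 = -38 + 1 = -37 dB. ✓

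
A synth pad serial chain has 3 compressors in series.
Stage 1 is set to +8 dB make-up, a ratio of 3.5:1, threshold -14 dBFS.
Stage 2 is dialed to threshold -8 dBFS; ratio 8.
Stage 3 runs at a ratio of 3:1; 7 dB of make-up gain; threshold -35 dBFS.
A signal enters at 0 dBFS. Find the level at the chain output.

-18.75 dBFS

Stage 1: overshoot 14 dB → 14/3.5 = 4 dB → -10 dBFS; +8 dB make-up → -2 dBFS.
Stage 2: -2 dBFS is 6 dB over -8 dBFS; at 8:1 that becomes 0.75 dB over, giving -7.25 dBFS.
Stage 3: overshoot 27.75 dB → 27.75/3 = 9.25 dB → -25.75 dBFS; +7 dB make-up → -18.75 dBFS.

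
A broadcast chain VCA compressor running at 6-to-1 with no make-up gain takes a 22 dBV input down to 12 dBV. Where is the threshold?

10 dBV

Input is 12 dB above T (since output overshoot × R = input overshoot: (12 − T)·6 = 22 − T gives T = 10 dBV).
Check: 10 + (22 − 10)/6 = 10 + 2 = 12 dBV. ✓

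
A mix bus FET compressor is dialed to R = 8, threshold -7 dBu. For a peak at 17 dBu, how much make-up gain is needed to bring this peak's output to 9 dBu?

13 dB

The peak compresses to -7 + 24/8 = -4 dBu.
To reach 9 dBu requires 9 − (-4) = 13 dB of make-up.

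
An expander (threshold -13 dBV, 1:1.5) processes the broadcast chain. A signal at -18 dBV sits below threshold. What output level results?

Below threshold, a 1:1.5 expander applies gain = (1.5−1)×(T − x) of attenuation.
(1.5−1) × 5 = 2.5 dB, so output = -18 − 2.5 = -20.5 dBV.

-20.5 dBV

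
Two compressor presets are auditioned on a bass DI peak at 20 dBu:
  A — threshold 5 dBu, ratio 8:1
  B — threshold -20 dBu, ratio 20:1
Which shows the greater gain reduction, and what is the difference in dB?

A: 15 dB over, compressed to 1.875 dB over, so 13.125 dB of GR.
B: 40 dB over, compressed to 2 dB over, so 38 dB of GR.
Difference: 24.875 dB in favour of B.

B, by 24.875 dB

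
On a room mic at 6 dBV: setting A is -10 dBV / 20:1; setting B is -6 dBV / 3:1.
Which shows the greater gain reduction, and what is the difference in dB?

A: 16 dB over, compressed to 0.8 dB over, so 15.2 dB of GR.
B: 12 dB over, compressed to 4 dB over, so 8 dB of GR.
A reduces 7.2 dB more.

A, by 7.2 dB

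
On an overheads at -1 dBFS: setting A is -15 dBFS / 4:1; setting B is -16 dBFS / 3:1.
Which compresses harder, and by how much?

A, by 0.5 dB

A: 14 dB over, compressed to 3.5 dB over, so 10.5 dB of GR.
B: 15 dB over, compressed to 5 dB over, so 10 dB of GR.
A applies 0.5 dB more gain reduction.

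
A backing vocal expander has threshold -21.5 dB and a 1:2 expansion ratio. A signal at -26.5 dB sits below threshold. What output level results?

-31.5 dB

Below threshold, a 1:2 expander applies gain = (2−1)×(T − x) of attenuation.
(2−1) × 5 = 5 dB, so output = -26.5 − 5 = -31.5 dB.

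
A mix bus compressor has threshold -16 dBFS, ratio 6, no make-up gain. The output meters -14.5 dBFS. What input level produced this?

The compressed level sits -14.5 − (-16) = 1.5 dB over threshold.
Input overshoot = R × output overshoot = 9 dB → input = -16 + 9 = -7 dBFS.

-7 dBFS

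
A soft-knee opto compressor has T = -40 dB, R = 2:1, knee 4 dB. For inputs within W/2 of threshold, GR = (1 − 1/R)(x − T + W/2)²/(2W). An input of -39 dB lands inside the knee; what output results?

x − T + W/2 = -39 − (-40) + 2 = 3.
GR = (1 − 1/2) × 3² / 8 = 0.5 × 9 / 8 = 0.5625 dB.
Output = -39 − 0.5625 = -39.5625 dB.

-39.5625 dB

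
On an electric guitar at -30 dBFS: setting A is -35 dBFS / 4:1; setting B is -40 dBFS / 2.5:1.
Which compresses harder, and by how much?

B, by 2.25 dB

A: 5 dB over, compressed to 1.25 dB over, so 3.75 dB of GR.
B: 10 dB over, compressed to 4 dB over, so 6 dB of GR.
B applies 2.25 dB more gain reduction.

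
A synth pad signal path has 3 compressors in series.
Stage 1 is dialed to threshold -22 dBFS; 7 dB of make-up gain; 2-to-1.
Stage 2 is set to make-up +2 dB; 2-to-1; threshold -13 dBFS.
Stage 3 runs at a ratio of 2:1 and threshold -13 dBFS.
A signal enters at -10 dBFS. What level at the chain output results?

Stage 1: overshoot 12 dB → 12/2 = 6 dB → -16 dBFS; +7 dB make-up → -9 dBFS.
Stage 2: -9 dBFS is 4 dB over -13 dBFS; at 2:1 that becomes 2 dB over, giving -11 dBFS; +2 dB make-up → -9 dBFS.
Stage 3: overshoot 4 dB → 4/2 = 2 dB → -11 dBFS.

-11 dBFS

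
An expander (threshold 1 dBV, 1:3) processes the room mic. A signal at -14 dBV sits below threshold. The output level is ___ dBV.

Undershoot = 1 − (-14) = 15 dB.
At 1:3, that expands to 45 dB under threshold.
Output = 1 − 45 = -44 dBV.

-44 dBV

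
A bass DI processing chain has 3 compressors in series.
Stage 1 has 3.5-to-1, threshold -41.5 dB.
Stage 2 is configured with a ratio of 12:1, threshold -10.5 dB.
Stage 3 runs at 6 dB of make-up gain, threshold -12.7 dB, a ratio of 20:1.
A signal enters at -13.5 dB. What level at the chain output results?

-27.5 dB

Stage 1: 28 dB above -41.5 dB, reduced 3.5:1 to 8 dB above → -33.5 dB.
Stage 2: -33.5 dB ≤ -10.5 dB, so stage 2 doesn't engage; output -33.5 dB.
Stage 3: -33.5 dB ≤ -12.7 dB, so stage 3 doesn't engage; make-up brings it to -27.5 dB.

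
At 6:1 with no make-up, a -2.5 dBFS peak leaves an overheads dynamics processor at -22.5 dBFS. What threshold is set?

-26.5 dBFS

Input is 24 dB above T (since output overshoot × R = input overshoot: (-22.5 − T)·6 = -2.5 − T gives T = -26.5 dBFS).
Check: -26.5 + (-2.5 − (-26.5))/6 = -26.5 + 4 = -22.5 dBFS. ✓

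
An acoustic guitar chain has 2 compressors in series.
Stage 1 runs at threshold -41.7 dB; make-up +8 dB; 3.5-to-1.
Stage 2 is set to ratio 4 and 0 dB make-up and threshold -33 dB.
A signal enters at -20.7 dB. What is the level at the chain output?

-31.675 dB

Stage 1: overshoot 21 dB → 21/3.5 = 6 dB → -35.7 dB; +8 dB make-up → -27.7 dB.
Stage 2: 5.3 dB above -33 dB, reduced 4:1 to 1.325 dB above → -31.675 dB.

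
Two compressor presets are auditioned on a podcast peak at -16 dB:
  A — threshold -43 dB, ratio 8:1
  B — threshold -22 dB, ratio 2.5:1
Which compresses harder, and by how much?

A, by 20.025 dB

A: GR = 27 − 27/8 = 23.625 dB.
B: GR = 6 − 6/2.5 = 3.6 dB.
A applies 20.025 dB more gain reduction.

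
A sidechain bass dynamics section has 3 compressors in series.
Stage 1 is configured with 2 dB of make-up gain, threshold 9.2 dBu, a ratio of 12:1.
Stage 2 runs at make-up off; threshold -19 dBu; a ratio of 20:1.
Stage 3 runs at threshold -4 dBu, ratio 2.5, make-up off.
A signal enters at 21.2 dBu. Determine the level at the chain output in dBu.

-17.44 dBu

Stage 1: 12 dB above 9.2 dBu, reduced 12:1 to 1 dB above → 10.2 dBu; +2 dB make-up → 12.2 dBu.
Stage 2: overshoot 31.2 dB → 31.2/20 = 1.56 dB → -17.44 dBu.
Stage 3: below threshold (-17.44 ≤ -4); passes unchanged; output -17.44 dBu.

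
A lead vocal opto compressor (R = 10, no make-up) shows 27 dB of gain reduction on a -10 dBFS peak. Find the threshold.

Input is 30 dB above T (since output overshoot × R = input overshoot: (-37 − T)·10 = -10 − T gives T = -40 dBFS).
Check: -40 + (-10 − (-40))/10 = -40 + 3 = -37 dBFS. ✓

-40 dBFS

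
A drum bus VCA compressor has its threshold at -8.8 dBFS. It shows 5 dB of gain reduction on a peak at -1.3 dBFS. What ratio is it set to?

Input overshoot = -1.3 − (-8.8) = 7.5 dB.
Output overshoot = 7.5 − 5 = 2.5 dB.
Ratio = input overshoot / output overshoot = 7.5 / 2.5 = 3.

3:1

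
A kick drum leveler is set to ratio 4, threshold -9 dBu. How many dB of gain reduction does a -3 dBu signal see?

4.5 dB

Overshoot = -3 − (-9) = 6 dB.
At 4:1, output sits 6/4 = 1.5 dB above threshold.
GR = overshoot in − overshoot out = 6 − 1.5 = 4.5 dB.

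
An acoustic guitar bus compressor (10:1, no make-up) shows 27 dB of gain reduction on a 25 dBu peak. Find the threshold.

Gain reduction = 25 − (-2) = 27 dB; output overshoot = GR / (R − 1) = 27 / 9 = 3 dB.
Threshold = output − output overshoot = -2 − 3 = -5 dBu.

-5 dBu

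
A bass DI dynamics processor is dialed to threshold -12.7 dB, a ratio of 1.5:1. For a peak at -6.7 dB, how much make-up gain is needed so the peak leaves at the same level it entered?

The peak compresses to -12.7 + 6/1.5 = -8.7 dB.
To reach -6.7 dB requires -6.7 − (-8.7) = 2 dB of make-up.

2 dB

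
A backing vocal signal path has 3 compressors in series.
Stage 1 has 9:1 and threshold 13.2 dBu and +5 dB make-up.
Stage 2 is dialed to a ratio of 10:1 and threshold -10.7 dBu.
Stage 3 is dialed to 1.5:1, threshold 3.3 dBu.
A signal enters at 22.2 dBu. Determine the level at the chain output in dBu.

Stage 1: 22.2 dBu is 9 dB over 13.2 dBu; at 9:1 that becomes 1 dB over, giving 14.2 dBu; +5 dB make-up → 19.2 dBu.
Stage 2: 29.9 dB above -10.7 dBu, reduced 10:1 to 2.99 dB above → -7.71 dBu.
Stage 3: -7.71 dBu is at or below the 3.3 dBu threshold — no compression; output -7.71 dBu.

-7.71 dBu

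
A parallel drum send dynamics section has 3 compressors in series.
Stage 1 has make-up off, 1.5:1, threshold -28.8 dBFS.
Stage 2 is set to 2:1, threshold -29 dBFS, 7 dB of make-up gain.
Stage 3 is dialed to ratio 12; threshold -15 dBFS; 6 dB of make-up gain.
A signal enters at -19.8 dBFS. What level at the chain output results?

Stage 1: overshoot 9 dB → 9/1.5 = 6 dB → -22.8 dBFS.
Stage 2: -22.8 dBFS is 6.2 dB over -29 dBFS; at 2:1 that becomes 3.1 dB over, giving -25.9 dBFS; +7 dB make-up → -18.9 dBFS.
Stage 3: below threshold (-18.9 ≤ -15); passes unchanged; make-up brings it to -12.9 dBFS.

-12.9 dBFS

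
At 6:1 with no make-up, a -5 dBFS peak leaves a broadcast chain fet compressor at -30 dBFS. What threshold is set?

-35 dBFS

Let T be the threshold. Output overshoot = (input overshoot)/R, so -30 − T = (-5 − T)/6.
6·(-30 − T) = -5 − T → 5·T = -180 − (-5) = -175.
T = -175/5 = -35 dBFS.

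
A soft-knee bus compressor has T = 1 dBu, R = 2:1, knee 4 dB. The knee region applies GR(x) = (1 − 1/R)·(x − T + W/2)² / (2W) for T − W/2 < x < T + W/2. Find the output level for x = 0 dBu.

x − T + W/2 = 0 − 1 + 2 = 1.
GR = (1 − 1/2) × 1² / 8 = 0.5 × 1 / 8 = 0.0625 dB.
Output = 0 − 0.0625 = -0.0625 dBu.

-0.0625 dBu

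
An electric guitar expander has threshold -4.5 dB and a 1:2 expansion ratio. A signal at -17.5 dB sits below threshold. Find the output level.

-30.5 dB

Undershoot = (-4.5) − (-17.5) = 13 dB.
At 1:2, that expands to 26 dB under threshold.
Output = -4.5 − 26 = -30.5 dB.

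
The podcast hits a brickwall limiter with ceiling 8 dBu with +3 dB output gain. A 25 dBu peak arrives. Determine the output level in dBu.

11 dBu

A brickwall limiter is an ∞:1 compressor: any input above the ceiling is clamped to 8 dBu.
Output gain then adds 3 dB: 8 + 3 = 11 dBu.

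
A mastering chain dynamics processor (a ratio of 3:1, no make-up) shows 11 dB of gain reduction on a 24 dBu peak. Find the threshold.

7.5 dBu

Gain reduction = 24 − 13 = 11 dB; output overshoot = GR / (R − 1) = 11 / 2 = 5.5 dB.
Threshold = output − output overshoot = 13 − 5.5 = 7.5 dBu.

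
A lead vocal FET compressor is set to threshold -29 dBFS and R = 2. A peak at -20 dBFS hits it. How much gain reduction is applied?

4.5 dB

The signal is 9 dB above threshold.
A 2:1 ratio leaves 4.5 dB of that excess.
Gain reduction = 9 − 4.5 = 4.5 dB.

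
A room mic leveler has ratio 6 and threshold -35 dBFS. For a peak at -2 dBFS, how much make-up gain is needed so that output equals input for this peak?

27.5 dB

Overshoot 33 dB → 33/6 = 5.5 dB after compression, so the compressed level is -35 + 5.5 = -29.5 dBFS.
Make-up = target − compressed = -2 − (-29.5) = 27.5 dB.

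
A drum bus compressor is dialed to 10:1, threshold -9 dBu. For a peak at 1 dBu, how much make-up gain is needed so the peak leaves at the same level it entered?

Overshoot 10 dB → 10/10 = 1 dB after compression, so the compressed level is -9 + 1 = -8 dBu.
Make-up = target − compressed = 1 − (-8) = 9 dB.

9 dB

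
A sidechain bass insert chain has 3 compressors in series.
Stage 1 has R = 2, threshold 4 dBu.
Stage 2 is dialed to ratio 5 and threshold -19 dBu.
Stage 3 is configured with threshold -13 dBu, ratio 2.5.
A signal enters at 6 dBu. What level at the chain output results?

Stage 1: overshoot 2 dB → 2/2 = 1 dB → 5 dBu.
Stage 2: 5 dBu is 24 dB over -19 dBu; at 5:1 that becomes 4.8 dB over, giving -14.2 dBu.
Stage 3: -14.2 dBu is at or below the -13 dBu threshold — no compression; output -14.2 dBu.

-14.2 dBu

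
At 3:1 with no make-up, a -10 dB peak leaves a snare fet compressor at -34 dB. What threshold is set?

-46 dB

Input is 36 dB above T (since output overshoot × R = input overshoot: (-34 − T)·3 = -10 − T gives T = -46 dB).
Check: -46 + (-10 − (-46))/3 = -46 + 12 = -34 dB. ✓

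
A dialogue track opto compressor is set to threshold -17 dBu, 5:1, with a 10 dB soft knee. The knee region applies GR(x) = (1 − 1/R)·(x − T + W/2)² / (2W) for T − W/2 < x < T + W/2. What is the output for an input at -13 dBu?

-16.24 dBu

x − T + W/2 = -13 − (-17) + 5 = 9.
GR = (1 − 1/5) × 9² / 20 = 0.8 × 81 / 20 = 3.24 dB.
Output = -13 − 3.24 = -16.24 dBu.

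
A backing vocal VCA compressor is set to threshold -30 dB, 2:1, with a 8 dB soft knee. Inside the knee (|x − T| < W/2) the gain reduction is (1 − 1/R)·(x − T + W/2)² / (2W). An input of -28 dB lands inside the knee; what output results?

-29.125 dB

x − T + W/2 = -28 − (-30) + 4 = 6.
GR = (1 − 1/2) × 6² / 16 = 0.5 × 36 / 16 = 1.125 dB.
Output = -28 − 1.125 = -29.125 dB.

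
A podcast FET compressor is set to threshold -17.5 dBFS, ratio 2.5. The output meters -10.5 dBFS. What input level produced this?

That's 7 dB above the -17.5 dBFS threshold.
Before 2.5:1 compression the overshoot was 7 × 2.5 = 17.5 dB, so input = -17.5 + 17.5 = 0 dBFS.

0 dBFS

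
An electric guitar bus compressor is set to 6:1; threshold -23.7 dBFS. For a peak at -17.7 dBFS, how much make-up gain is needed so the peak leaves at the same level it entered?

5 dB

Overshoot 6 dB → 6/6 = 1 dB after compression, so the compressed level is -23.7 + 1 = -22.7 dBFS.
Make-up = target − compressed = -17.7 − (-22.7) = 5 dB.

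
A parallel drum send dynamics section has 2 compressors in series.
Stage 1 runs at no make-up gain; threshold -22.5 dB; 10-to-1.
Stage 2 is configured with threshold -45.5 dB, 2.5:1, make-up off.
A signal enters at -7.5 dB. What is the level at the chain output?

Stage 1: overshoot 15 dB → 15/10 = 1.5 dB → -21 dB.
Stage 2: -21 dB is 24.5 dB over -45.5 dB; at 2.5:1 that becomes 9.8 dB over, giving -35.7 dB.

-35.7 dB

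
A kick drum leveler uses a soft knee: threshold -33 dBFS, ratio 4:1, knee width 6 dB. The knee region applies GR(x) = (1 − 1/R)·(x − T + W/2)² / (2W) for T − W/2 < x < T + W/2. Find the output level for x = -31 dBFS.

x − T + W/2 = -31 − (-33) + 3 = 5.
GR = (1 − 1/4) × 5² / 12 = 0.75 × 25 / 12 = 1.5625 dB.
Output = -31 − 1.5625 = -32.5625 dBFS.

-32.5625 dBFS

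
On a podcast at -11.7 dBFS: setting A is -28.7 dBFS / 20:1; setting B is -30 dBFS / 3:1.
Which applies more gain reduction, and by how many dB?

A, by 3.95 dB

A: 17 dB over, compressed to 0.85 dB over, so 16.15 dB of GR.
B: 18.3 dB over, compressed to 6.1 dB over, so 12.2 dB of GR.
A reduces 3.95 dB more.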